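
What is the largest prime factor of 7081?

97

7081 = 73 · 97
97 is prime.
So 7081 = 73 · 97; the largest prime factor is 97.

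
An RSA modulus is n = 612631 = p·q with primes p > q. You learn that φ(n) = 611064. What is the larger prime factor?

829

φ(n) = (p−1)(q−1) = n − (p+q) + 1, so p + q = 612631 − 611064 + 1 = 1568.
p and q are the roots of t² − 1568t + 612631 = 0.
Discriminant: 1568² − 4·612631 = 2458624 − 2450524 = 8100; √8100 = 90.
q = (1568 − 90)/2 = 739, p = (1568 + 90)/2 = 829.
Check: 739 · 829 = 612631.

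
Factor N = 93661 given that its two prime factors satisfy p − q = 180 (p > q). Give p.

409

Since p = q + 180, we have 93661 = q(q + 180), so q² + 180q − 93661 = 0.
Discriminant: 180² + 4·93661 = 32400 + 374644 = 407044; √407044 = 638.
q = (−180 + 638)/2 = 229, and p = q + 180 = 409.
Check: 229 · 409 = 93661.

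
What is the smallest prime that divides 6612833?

6612833 is odd.
Digit sum 29, not divisible by 3.
Ends in 3: not divisible by 5.
7: 6612833 = 7·944690 + 3
11: 6612833 = 11·601166 + 7
13: 6612833 = 13·508679 + 6
17: 6612833 = 17·388990 + 3
19: 6612833 = 19·348043 + 16
23: 6612833 = 23·287514 + 11
29: 6612833 = 29·228028 + 21
31: 6612833 = 31·213317 + 6
37: 6612833 = 37·178725 + 8
41: 6612833 = 41·161288 + 25
43: 6612833 = 43·153786 + 35
47: 6612833 = 47·140698 + 27
53: 6612833 = 53·124770 + 23
59: 6612833 = 59·112081 + 54
61: 6612833 = 61·108407 + 6
67: 6612833 = 67·98699

67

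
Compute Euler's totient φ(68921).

Factor: 68921 = 41^3.
φ(68921) = 41^2·(41−1) = 67240.

67240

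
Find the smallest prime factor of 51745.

51745 is odd.
Digit sum 22, not divisible by 3.
Ends in 5: divisible by 5.

5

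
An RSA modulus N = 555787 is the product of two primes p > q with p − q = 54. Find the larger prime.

Since p = q + 54, we have 555787 = q(q + 54), so q² + 54q − 555787 = 0.
Discriminant: 54² + 4·555787 = 2916 + 2223148 = 2226064; √2226064 = 1492.
q = (−54 + 1492)/2 = 719, and p = q + 54 = 773.
Check: 719 · 773 = 555787.

773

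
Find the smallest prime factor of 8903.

8903 is odd.
Digit sum 20, not divisible by 3.
Ends in 3: not divisible by 5.
7: 8903 = 7·1271 + 6
11: 8903 = 11·809 + 4
13: 8903 = 13·684 + 11
17: 8903 = 17·523 + 12
19: 8903 = 19·468 + 11
23: 8903 = 23·387 + 2
29: 8903 = 29·307

29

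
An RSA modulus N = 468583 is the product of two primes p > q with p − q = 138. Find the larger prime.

757

Since p = q + 138, we have 468583 = q(q + 138), so q² + 138q − 468583 = 0.
Discriminant: 138² + 4·468583 = 19044 + 1874332 = 1893376; √1893376 = 1376.
q = (−138 + 1376)/2 = 619, and p = q + 138 = 757.
Check: 619 · 757 = 468583.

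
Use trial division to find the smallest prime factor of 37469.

37469 is odd.
Digit sum 29, not divisible by 3.
Ends in 9: not divisible by 5.
7: 37469 = 7·5352 + 5
11: 37469 = 11·3406 + 3
13: 37469 = 13·2882 + 3
17: 37469 = 17·2204 + 1
19: 37469 = 19·1972 + 1
23: 37469 = 23·1629 + 2
29: 37469 = 29·1292 + 1
31: 37469 = 31·1208 + 21
37: 37469 = 37·1012 + 25
41: 37469 = 41·913 + 36
43: 37469 = 43·871 + 16
47: 37469 = 47·797 + 10
53: 37469 = 53·706 + 51
59: 37469 = 59·635 + 4
61: 37469 = 61·614 + 15
67: 37469 = 67·559 + 16
71: 37469 = 71·527 + 52
73: 37469 = 73·513 + 20
79: 37469 = 79·474 + 23
83: 37469 = 83·451 + 36
89: 37469 = 89·421

89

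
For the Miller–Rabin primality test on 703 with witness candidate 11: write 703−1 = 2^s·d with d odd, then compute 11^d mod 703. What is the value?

628

703 − 1 = 702 = 2^1 · 351, so d = 351.
11^1 ≡ 11 (mod 703)
11^2 ≡ 11^2 = 121 ≡ 121 (mod 703)
11^4 ≡ 121^2 = 14641 ≡ 581 (mod 703)
11^8 ≡ 581^2 = 337561 ≡ 121 (mod 703)
11^16 ≡ 121^2 = 14641 ≡ 581 (mod 703)
11^32 ≡ 581^2 = 337561 ≡ 121 (mod 703)
11^64 ≡ 121^2 = 14641 ≡ 581 (mod 703)
11^128 ≡ 581^2 = 337561 ≡ 121 (mod 703)
11^256 ≡ 121^2 = 14641 ≡ 581 (mod 703)
351 = 256 + 64 + 16 + 8 + 4 + 2 + 1 in binary powers of 2.
So 11^351 ≡ 581 · 581 · 581 · 121 · 581 · 121 · 11 ≡ 628 (mod 703).
Squaring chain: 628; never reaches −1, so base 11 is a Miller–Rabin witness that 703 is composite.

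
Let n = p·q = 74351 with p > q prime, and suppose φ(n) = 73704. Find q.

φ(n) = (p−1)(q−1) = n − (p+q) + 1, so p + q = 74351 − 73704 + 1 = 648.
p and q are the roots of t² − 648t + 74351 = 0.
Discriminant: 648² − 4·74351 = 419904 − 297404 = 122500; √122500 = 350.
q = (648 − 350)/2 = 149, p = (648 + 350)/2 = 499.
Check: 149 · 499 = 74351.

149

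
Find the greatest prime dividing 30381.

41

30381 = 3 · 10127
10127 = 13 · 779
779 = 19 · 41
41 is prime.
So 30381 = 3 · 13 · 19 · 41; the largest prime factor is 41.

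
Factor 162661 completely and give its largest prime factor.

79

162661 = 29 · 5609
5609 = 71 · 79
79 is prime.
So 162661 = 29 · 71 · 79; the largest prime factor is 79.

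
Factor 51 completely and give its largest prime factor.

51 = 3 · 17
17 is prime.
So 51 = 3 · 17; the largest prime factor is 17.

17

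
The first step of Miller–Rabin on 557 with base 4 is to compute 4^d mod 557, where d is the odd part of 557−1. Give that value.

557 − 1 = 556 = 2^2 · 139, so d = 139.
4^1 ≡ 4 (mod 557)
4^2 ≡ 4^2 = 16 ≡ 16 (mod 557)
4^4 ≡ 16^2 = 256 ≡ 256 (mod 557)
4^8 ≡ 256^2 = 65536 ≡ 367 (mod 557)
4^16 ≡ 367^2 = 134689 ≡ 452 (mod 557)
4^32 ≡ 452^2 = 204304 ≡ 442 (mod 557)
4^64 ≡ 442^2 = 195364 ≡ 414 (mod 557)
4^128 ≡ 414^2 = 171396 ≡ 397 (mod 557)
139 = 128 + 8 + 2 + 1 in binary powers of 2.
So 4^139 ≡ 397 · 367 · 16 · 4 ≡ 556 (mod 557).
Since 4^d ≡ 556 (mod 557), base 4 does not prove 557 composite.

556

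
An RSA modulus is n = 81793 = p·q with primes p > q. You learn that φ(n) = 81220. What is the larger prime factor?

311

φ(n) = (p−1)(q−1) = n − (p+q) + 1, so p + q = 81793 − 81220 + 1 = 574.
p and q are the roots of t² − 574t + 81793 = 0.
Discriminant: 574² − 4·81793 = 329476 − 327172 = 2304; √2304 = 48.
q = (574 − 48)/2 = 263, p = (574 + 48)/2 = 311.
Check: 263 · 311 = 81793.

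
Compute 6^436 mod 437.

118

6^1 ≡ 6 (mod 437)
6^2 ≡ 6^2 = 36 ≡ 36 (mod 437)
6^4 ≡ 36^2 = 1296 ≡ 422 (mod 437)
6^8 ≡ 422^2 = 178084 ≡ 225 (mod 437)
6^16 ≡ 225^2 = 50625 ≡ 370 (mod 437)
6^32 ≡ 370^2 = 136900 ≡ 119 (mod 437)
6^64 ≡ 119^2 = 14161 ≡ 177 (mod 437)
6^128 ≡ 177^2 = 31329 ≡ 302 (mod 437)
6^256 ≡ 302^2 = 91204 ≡ 308 (mod 437)
436 = 256 + 128 + 32 + 16 + 4 in binary powers of 2.
So 6^436 ≡ 308 · 302 · 119 · 370 · 422 ≡ 118 (mod 437).
Since 118 ≠ 1, base 6 is a Fermat witness: 437 is composite.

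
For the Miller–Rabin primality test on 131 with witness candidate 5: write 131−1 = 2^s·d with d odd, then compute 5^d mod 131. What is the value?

1

131 − 1 = 130 = 2^1 · 65, so d = 65.
5^1 ≡ 5 (mod 131)
5^2 ≡ 5^2 = 25 ≡ 25 (mod 131)
5^4 ≡ 25^2 = 625 ≡ 101 (mod 131)
5^8 ≡ 101^2 = 10201 ≡ 114 (mod 131)
5^16 ≡ 114^2 = 12996 ≡ 27 (mod 131)
5^32 ≡ 27^2 = 729 ≡ 74 (mod 131)
5^64 ≡ 74^2 = 5476 ≡ 105 (mod 131)
65 = 64 + 1 in binary powers of 2.
So 5^65 ≡ 105 · 5 ≡ 1 (mod 131).
Since 5^d ≡ 1 (mod 131), base 5 does not prove 131 composite.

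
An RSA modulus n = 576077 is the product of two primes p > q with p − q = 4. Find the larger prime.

Since p = q + 4, we have 576077 = q(q + 4), so q² + 4q − 576077 = 0.
Discriminant: 4² + 4·576077 = 16 + 2304308 = 2304324; √2304324 = 1518.
q = (−4 + 1518)/2 = 757, and p = q + 4 = 761.
Check: 757 · 761 = 576077.

761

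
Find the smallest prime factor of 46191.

46191 is odd.
Digit sum 21, divisible by 3.

3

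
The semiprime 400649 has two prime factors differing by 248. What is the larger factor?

769

Since p = q + 248, we have 400649 = q(q + 248), so q² + 248q − 400649 = 0.
Discriminant: 248² + 4·400649 = 61504 + 1602596 = 1664100; √1664100 = 1290.
q = (−248 + 1290)/2 = 521, and p = q + 248 = 769.
Check: 521 · 769 = 400649.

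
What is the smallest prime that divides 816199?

816199 is odd.
Digit sum 34, not divisible by 3.
Ends in 9: not divisible by 5.
7: 816199 = 7·116599 + 6
11: 816199 = 11·74199 + 10
13: 816199 = 13·62784 + 7
17: 816199 = 17·48011 + 12
19: 816199 = 19·42957 + 16
23: 816199 = 23·35486 + 21
29: 816199 = 29·28144 + 23
31: 816199 = 31·26329

31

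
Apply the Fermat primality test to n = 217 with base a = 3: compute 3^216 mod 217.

78

3^1 ≡ 3 (mod 217)
3^2 ≡ 3^2 = 9 ≡ 9 (mod 217)
3^4 ≡ 9^2 = 81 ≡ 81 (mod 217)
3^8 ≡ 81^2 = 6561 ≡ 51 (mod 217)
3^16 ≡ 51^2 = 2601 ≡ 214 (mod 217)
3^32 ≡ 214^2 = 45796 ≡ 9 (mod 217)
3^64 ≡ 9^2 = 81 ≡ 81 (mod 217)
3^128 ≡ 81^2 = 6561 ≡ 51 (mod 217)
216 = 128 + 64 + 16 + 8 in binary powers of 2.
So 3^216 ≡ 51 · 81 · 214 · 51 ≡ 78 (mod 217).
Since 78 ≠ 1, base 3 is a Fermat witness: 217 is composite.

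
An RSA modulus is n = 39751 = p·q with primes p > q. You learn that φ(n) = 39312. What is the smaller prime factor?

φ(n) = (p−1)(q−1) = n − (p+q) + 1, so p + q = 39751 − 39312 + 1 = 440.
p and q are the roots of t² − 440t + 39751 = 0.
Discriminant: 440² − 4·39751 = 193600 − 159004 = 34596; √34596 = 186.
q = (440 − 186)/2 = 127, p = (440 + 186)/2 = 313.
Check: 127 · 313 = 39751.

127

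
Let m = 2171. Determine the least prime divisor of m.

13

2171 is odd.
Digit sum 11, not divisible by 3.
Ends in 1: not divisible by 5.
7: 2171 = 7·310 + 1
11: 2171 = 11·197 + 4
13: 2171 = 13·167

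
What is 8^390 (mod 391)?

8^1 ≡ 8 (mod 391)
8^2 ≡ 8^2 = 64 ≡ 64 (mod 391)
8^4 ≡ 64^2 = 4096 ≡ 186 (mod 391)
8^8 ≡ 186^2 = 34596 ≡ 188 (mod 391)
8^16 ≡ 188^2 = 35344 ≡ 154 (mod 391)
8^32 ≡ 154^2 = 23716 ≡ 256 (mod 391)
8^64 ≡ 256^2 = 65536 ≡ 239 (mod 391)
8^128 ≡ 239^2 = 57121 ≡ 35 (mod 391)
8^256 ≡ 35^2 = 1225 ≡ 52 (mod 391)
390 = 256 + 128 + 4 + 2 in binary powers of 2.
So 8^390 ≡ 52 · 35 · 186 · 64 ≡ 361 (mod 391).
Since 361 ≠ 1, base 8 is a Fermat witness: 391 is composite.

361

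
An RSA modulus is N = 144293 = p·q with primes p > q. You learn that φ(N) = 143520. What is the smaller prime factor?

φ(n) = (p−1)(q−1) = n − (p+q) + 1, so p + q = 144293 − 143520 + 1 = 774.
p and q are the roots of t² − 774t + 144293 = 0.
Discriminant: 774² − 4·144293 = 599076 − 577172 = 21904; √21904 = 148.
q = (774 − 148)/2 = 313, p = (774 + 148)/2 = 461.
Check: 313 · 461 = 144293.

313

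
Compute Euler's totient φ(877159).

842400

Factor: 877159 = 37 · 151 · 157.
φ(877159) = (37−1) · (151−1) · (157−1) = 36 · 150 · 156 = 842400.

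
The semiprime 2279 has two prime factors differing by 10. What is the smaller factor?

Since p = q + 10, we have 2279 = q(q + 10), so q² + 10q − 2279 = 0.
Discriminant: 10² + 4·2279 = 100 + 9116 = 9216; √9216 = 96.
q = (−10 + 96)/2 = 43, and p = q + 10 = 53.
Check: 43 · 53 = 2279.

43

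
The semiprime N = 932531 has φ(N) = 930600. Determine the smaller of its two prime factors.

φ(n) = (p−1)(q−1) = n − (p+q) + 1, so p + q = 932531 − 930600 + 1 = 1932.
p and q are the roots of t² − 1932t + 932531 = 0.
Discriminant: 1932² − 4·932531 = 3732624 − 3730124 = 2500; √2500 = 50.
q = (1932 − 50)/2 = 941, p = (1932 + 50)/2 = 991.
Check: 941 · 991 = 932531.

941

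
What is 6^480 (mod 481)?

6^1 ≡ 6 (mod 481)
6^2 ≡ 6^2 = 36 ≡ 36 (mod 481)
6^4 ≡ 36^2 = 1296 ≡ 334 (mod 481)
6^8 ≡ 334^2 = 111556 ≡ 445 (mod 481)
6^16 ≡ 445^2 = 198025 ≡ 334 (mod 481)
6^32 ≡ 334^2 = 111556 ≡ 445 (mod 481)
6^64 ≡ 445^2 = 198025 ≡ 334 (mod 481)
6^128 ≡ 334^2 = 111556 ≡ 445 (mod 481)
6^256 ≡ 445^2 = 198025 ≡ 334 (mod 481)
480 = 256 + 128 + 64 + 32 in binary powers of 2.
So 6^480 ≡ 334 · 445 · 334 · 445 ≡ 1 (mod 481).
Since the result is 1, base 6 gives no evidence that 481 is composite.

1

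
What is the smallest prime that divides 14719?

14719 is odd.
Digit sum 22, not divisible by 3.
Ends in 9: not divisible by 5.
7: 14719 = 7·2102 + 5
11: 14719 = 11·1338 + 1
13: 14719 = 13·1132 + 3
17: 14719 = 17·865 + 14
19: 14719 = 19·774 + 13
23: 14719 = 23·639 + 22
29: 14719 = 29·507 + 16
31: 14719 = 31·474 + 25
37: 14719 = 37·397 + 30
41: 14719 = 41·359

41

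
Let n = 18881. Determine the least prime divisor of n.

79

18881 is odd.
Digit sum 26, not divisible by 3.
Ends in 1: not divisible by 5.
7: 18881 = 7·2697 + 2
11: 18881 = 11·1716 + 5
13: 18881 = 13·1452 + 5
17: 18881 = 17·1110 + 11
19: 18881 = 19·993 + 14
23: 18881 = 23·820 + 21
29: 18881 = 29·651 + 2
31: 18881 = 31·609 + 2
37: 18881 = 37·510 + 11
41: 18881 = 41·460 + 21
43: 18881 = 43·439 + 4
47: 18881 = 47·401 + 34
53: 18881 = 53·356 + 13
59: 18881 = 59·320 + 1
61: 18881 = 61·309 + 32
67: 18881 = 67·281 + 54
71: 18881 = 71·265 + 66
73: 18881 = 73·258 + 47
79: 18881 = 79·239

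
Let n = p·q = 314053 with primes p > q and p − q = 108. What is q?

Since p = q + 108, we have 314053 = q(q + 108), so q² + 108q − 314053 = 0.
Discriminant: 108² + 4·314053 = 11664 + 1256212 = 1267876; √1267876 = 1126.
q = (−108 + 1126)/2 = 509, and p = q + 108 = 617.
Check: 509 · 617 = 314053.

509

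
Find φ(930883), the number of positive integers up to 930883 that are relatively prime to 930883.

894240

Factor: 930883 = 37 · 139 · 181.
φ(930883) = (37−1) · (139−1) · (181−1) = 36 · 138 · 180 = 894240.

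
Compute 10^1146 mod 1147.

10^1 ≡ 10 (mod 1147)
10^2 ≡ 10^2 = 100 ≡ 100 (mod 1147)
10^4 ≡ 100^2 = 10000 ≡ 824 (mod 1147)
10^8 ≡ 824^2 = 678976 ≡ 1099 (mod 1147)
10^16 ≡ 1099^2 = 1207801 ≡ 10 (mod 1147)
10^32 ≡ 10^2 = 100 ≡ 100 (mod 1147)
10^64 ≡ 100^2 = 10000 ≡ 824 (mod 1147)
10^128 ≡ 824^2 = 678976 ≡ 1099 (mod 1147)
10^256 ≡ 1099^2 = 1207801 ≡ 10 (mod 1147)
10^512 ≡ 10^2 = 100 ≡ 100 (mod 1147)
10^1024 ≡ 100^2 = 10000 ≡ 824 (mod 1147)
1146 = 1024 + 64 + 32 + 16 + 8 + 2 in binary powers of 2.
So 10^1146 ≡ 824 · 824 · 100 · 10 · 1099 · 100 ≡ 963 (mod 1147).
Since 963 ≠ 1, base 10 is a Fermat witness: 1147 is composite.

963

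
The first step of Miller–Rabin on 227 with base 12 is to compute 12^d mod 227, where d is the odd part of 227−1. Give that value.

227 − 1 = 226 = 2^1 · 113, so d = 113.
12^1 ≡ 12 (mod 227)
12^2 ≡ 12^2 = 144 ≡ 144 (mod 227)
12^4 ≡ 144^2 = 20736 ≡ 79 (mod 227)
12^8 ≡ 79^2 = 6241 ≡ 112 (mod 227)
12^16 ≡ 112^2 = 12544 ≡ 59 (mod 227)
12^32 ≡ 59^2 = 3481 ≡ 76 (mod 227)
12^64 ≡ 76^2 = 5776 ≡ 101 (mod 227)
113 = 64 + 32 + 16 + 1 in binary powers of 2.
So 12^113 ≡ 101 · 76 · 59 · 12 ≡ 1 (mod 227).
Since 12^d ≡ 1 (mod 227), base 12 does not prove 227 composite.

1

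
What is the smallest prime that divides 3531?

3

3531 is odd.
Digit sum 12, divisible by 3.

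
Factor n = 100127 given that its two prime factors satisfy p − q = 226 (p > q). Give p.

Since p = q + 226, we have 100127 = q(q + 226), so q² + 226q − 100127 = 0.
Discriminant: 226² + 4·100127 = 51076 + 400508 = 451584; √451584 = 672.
q = (−226 + 672)/2 = 223, and p = q + 226 = 449.
Check: 223 · 449 = 100127.

449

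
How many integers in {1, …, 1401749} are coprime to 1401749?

Factor: 1401749 = 41 · 179 · 191.
φ(1401749) = (41−1) · (179−1) · (191−1) = 40 · 178 · 190 = 1352800.

1352800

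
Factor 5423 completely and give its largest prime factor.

29

5423 = 11 · 493
493 = 17 · 29
29 is prime.
So 5423 = 11 · 17 · 29; the largest prime factor is 29.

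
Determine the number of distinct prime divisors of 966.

966 = 2 · 483
483 = 3 · 161
161 = 7 · 23
966 = 2 · 3 · 7 · 23, which has 4 distinct prime factors.

4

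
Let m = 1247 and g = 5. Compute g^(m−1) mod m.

5^1 ≡ 5 (mod 1247)
5^2 ≡ 5^2 = 25 ≡ 25 (mod 1247)
5^4 ≡ 25^2 = 625 ≡ 625 (mod 1247)
5^8 ≡ 625^2 = 390625 ≡ 314 (mod 1247)
5^16 ≡ 314^2 = 98596 ≡ 83 (mod 1247)
5^32 ≡ 83^2 = 6889 ≡ 654 (mod 1247)
5^64 ≡ 654^2 = 427716 ≡ 1242 (mod 1247)
5^128 ≡ 1242^2 = 1542564 ≡ 25 (mod 1247)
5^256 ≡ 25^2 = 625 ≡ 625 (mod 1247)
5^512 ≡ 625^2 = 390625 ≡ 314 (mod 1247)
5^1024 ≡ 314^2 = 98596 ≡ 83 (mod 1247)
1246 = 1024 + 128 + 64 + 16 + 8 + 4 + 2 in binary powers of 2.
So 5^1246 ≡ 83 · 25 · 1242 · 83 · 314 · 625 · 25 ≡ 436 (mod 1247).
Since 436 ≠ 1, base 5 is a Fermat witness: 1247 is composite.

436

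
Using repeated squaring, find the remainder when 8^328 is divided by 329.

8^1 ≡ 8 (mod 329)
8^2 ≡ 8^2 = 64 ≡ 64 (mod 329)
8^4 ≡ 64^2 = 4096 ≡ 148 (mod 329)
8^8 ≡ 148^2 = 21904 ≡ 190 (mod 329)
8^16 ≡ 190^2 = 36100 ≡ 239 (mod 329)
8^32 ≡ 239^2 = 57121 ≡ 204 (mod 329)
8^64 ≡ 204^2 = 41616 ≡ 162 (mod 329)
8^128 ≡ 162^2 = 26244 ≡ 253 (mod 329)
8^256 ≡ 253^2 = 64009 ≡ 183 (mod 329)
328 = 256 + 64 + 8 in binary powers of 2.
So 8^328 ≡ 183 · 162 · 190 ≡ 260 (mod 329).
Since 260 ≠ 1, base 8 is a Fermat witness: 329 is composite.

260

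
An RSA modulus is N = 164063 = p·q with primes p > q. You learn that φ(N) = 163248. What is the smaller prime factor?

φ(n) = (p−1)(q−1) = n − (p+q) + 1, so p + q = 164063 − 163248 + 1 = 816.
p and q are the roots of t² − 816t + 164063 = 0.
Discriminant: 816² − 4·164063 = 665856 − 656252 = 9604; √9604 = 98.
q = (816 − 98)/2 = 359, p = (816 + 98)/2 = 457.
Check: 359 · 457 = 164063.

359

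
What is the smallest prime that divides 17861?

53

17861 is odd.
Digit sum 23, not divisible by 3.
Ends in 1: not divisible by 5.
7: 17861 = 7·2551 + 4
11: 17861 = 11·1623 + 8
13: 17861 = 13·1373 + 12
17: 17861 = 17·1050 + 11
19: 17861 = 19·940 + 1
23: 17861 = 23·776 + 13
29: 17861 = 29·615 + 26
31: 17861 = 31·576 + 5
37: 17861 = 37·482 + 27
41: 17861 = 41·435 + 26
43: 17861 = 43·415 + 16
47: 17861 = 47·380 + 1
53: 17861 = 53·337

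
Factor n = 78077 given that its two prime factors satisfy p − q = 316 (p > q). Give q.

Since p = q + 316, we have 78077 = q(q + 316), so q² + 316q − 78077 = 0.
Discriminant: 316² + 4·78077 = 99856 + 312308 = 412164; √412164 = 642.
q = (−316 + 642)/2 = 163, and p = q + 316 = 479.
Check: 163 · 479 = 78077.

163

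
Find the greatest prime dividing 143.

143 = 11 · 13
13 is prime.
So 143 = 11 · 13; the largest prime factor is 13.

13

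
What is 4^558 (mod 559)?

508

4^1 ≡ 4 (mod 559)
4^2 ≡ 4^2 = 16 ≡ 16 (mod 559)
4^4 ≡ 16^2 = 256 ≡ 256 (mod 559)
4^8 ≡ 256^2 = 65536 ≡ 133 (mod 559)
4^16 ≡ 133^2 = 17689 ≡ 360 (mod 559)
4^32 ≡ 360^2 = 129600 ≡ 471 (mod 559)
4^64 ≡ 471^2 = 221841 ≡ 477 (mod 559)
4^128 ≡ 477^2 = 227529 ≡ 16 (mod 559)
4^256 ≡ 16^2 = 256 ≡ 256 (mod 559)
4^512 ≡ 256^2 = 65536 ≡ 133 (mod 559)
558 = 512 + 32 + 8 + 4 + 2 in binary powers of 2.
So 4^558 ≡ 133 · 471 · 133 · 256 · 16 ≡ 508 (mod 559).
Since 508 ≠ 1, base 4 is a Fermat witness: 559 is composite.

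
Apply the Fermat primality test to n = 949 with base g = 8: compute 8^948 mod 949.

1

8^1 ≡ 8 (mod 949)
8^2 ≡ 8^2 = 64 ≡ 64 (mod 949)
8^4 ≡ 64^2 = 4096 ≡ 300 (mod 949)
8^8 ≡ 300^2 = 90000 ≡ 794 (mod 949)
8^16 ≡ 794^2 = 630436 ≡ 300 (mod 949)
8^32 ≡ 300^2 = 90000 ≡ 794 (mod 949)
8^64 ≡ 794^2 = 630436 ≡ 300 (mod 949)
8^128 ≡ 300^2 = 90000 ≡ 794 (mod 949)
8^256 ≡ 794^2 = 630436 ≡ 300 (mod 949)
8^512 ≡ 300^2 = 90000 ≡ 794 (mod 949)
948 = 512 + 256 + 128 + 32 + 16 + 4 in binary powers of 2.
So 8^948 ≡ 794 · 300 · 794 · 794 · 300 · 300 ≡ 1 (mod 949).
Since the result is 1, base 8 gives no evidence that 949 is composite.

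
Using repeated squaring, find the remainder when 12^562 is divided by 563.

12^1 ≡ 12 (mod 563)
12^2 ≡ 12^2 = 144 ≡ 144 (mod 563)
12^4 ≡ 144^2 = 20736 ≡ 468 (mod 563)
12^8 ≡ 468^2 = 219024 ≡ 17 (mod 563)
12^16 ≡ 17^2 = 289 ≡ 289 (mod 563)
12^32 ≡ 289^2 = 83521 ≡ 197 (mod 563)
12^64 ≡ 197^2 = 38809 ≡ 525 (mod 563)
12^128 ≡ 525^2 = 275625 ≡ 318 (mod 563)
12^256 ≡ 318^2 = 101124 ≡ 347 (mod 563)
12^512 ≡ 347^2 = 120409 ≡ 490 (mod 563)
562 = 512 + 32 + 16 + 2 in binary powers of 2.
So 12^562 ≡ 490 · 197 · 289 · 144 ≡ 1 (mod 563).
Since the result is 1, base 12 gives no evidence that 563 is composite.

1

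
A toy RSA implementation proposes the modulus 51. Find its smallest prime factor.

3

51 is odd.
Digit sum 6, divisible by 3.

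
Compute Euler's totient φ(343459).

Factor: 343459 = 23 · 109 · 137.
φ(343459) = (23−1) · (109−1) · (137−1) = 22 · 108 · 136 = 323136.

323136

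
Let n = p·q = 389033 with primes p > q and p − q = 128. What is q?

563

Since p = q + 128, we have 389033 = q(q + 128), so q² + 128q − 389033 = 0.
Discriminant: 128² + 4·389033 = 16384 + 1556132 = 1572516; √1572516 = 1254.
q = (−128 + 1254)/2 = 563, and p = q + 128 = 691.
Check: 563 · 691 = 389033.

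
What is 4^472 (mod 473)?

4^1 ≡ 4 (mod 473)
4^2 ≡ 4^2 = 16 ≡ 16 (mod 473)
4^4 ≡ 16^2 = 256 ≡ 256 (mod 473)
4^8 ≡ 256^2 = 65536 ≡ 262 (mod 473)
4^16 ≡ 262^2 = 68644 ≡ 59 (mod 473)
4^32 ≡ 59^2 = 3481 ≡ 170 (mod 473)
4^64 ≡ 170^2 = 28900 ≡ 47 (mod 473)
4^128 ≡ 47^2 = 2209 ≡ 317 (mod 473)
4^256 ≡ 317^2 = 100489 ≡ 213 (mod 473)
472 = 256 + 128 + 64 + 16 + 8 in binary powers of 2.
So 4^472 ≡ 213 · 317 · 47 · 59 · 262 ≡ 236 (mod 473).
Since 236 ≠ 1, base 4 is a Fermat witness: 473 is composite.

236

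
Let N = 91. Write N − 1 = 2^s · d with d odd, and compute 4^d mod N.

64

91 − 1 = 90 = 2^1 · 45, so d = 45.
4^1 ≡ 4 (mod 91)
4^2 ≡ 4^2 = 16 ≡ 16 (mod 91)
4^4 ≡ 16^2 = 256 ≡ 74 (mod 91)
4^8 ≡ 74^2 = 5476 ≡ 16 (mod 91)
4^16 ≡ 16^2 = 256 ≡ 74 (mod 91)
4^32 ≡ 74^2 = 5476 ≡ 16 (mod 91)
45 = 32 + 8 + 4 + 1 in binary powers of 2.
So 4^45 ≡ 16 · 16 · 74 · 4 ≡ 64 (mod 91).
Squaring chain: 64; never reaches −1, so base 4 is a Miller–Rabin witness that 91 is composite.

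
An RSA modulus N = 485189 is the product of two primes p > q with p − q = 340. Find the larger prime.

Since p = q + 340, we have 485189 = q(q + 340), so q² + 340q − 485189 = 0.
Discriminant: 340² + 4·485189 = 115600 + 1940756 = 2056356; √2056356 = 1434.
q = (−340 + 1434)/2 = 547, and p = q + 340 = 887.
Check: 547 · 887 = 485189.

887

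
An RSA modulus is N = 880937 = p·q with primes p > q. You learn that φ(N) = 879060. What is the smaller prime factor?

911

φ(n) = (p−1)(q−1) = n − (p+q) + 1, so p + q = 880937 − 879060 + 1 = 1878.
p and q are the roots of t² − 1878t + 880937 = 0.
Discriminant: 1878² − 4·880937 = 3526884 − 3523748 = 3136; √3136 = 56.
q = (1878 − 56)/2 = 911, p = (1878 + 56)/2 = 967.
Check: 911 · 967 = 880937.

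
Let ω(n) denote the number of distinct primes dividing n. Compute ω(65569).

4

65569 = 7 · 9367
9367 = 17 · 551
551 = 19 · 29
65569 = 7 · 17 · 19 · 29, which has 4 distinct prime factors.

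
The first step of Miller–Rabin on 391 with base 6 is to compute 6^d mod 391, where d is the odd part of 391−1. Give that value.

391 − 1 = 390 = 2^1 · 195, so d = 195.
6^1 ≡ 6 (mod 391)
6^2 ≡ 6^2 = 36 ≡ 36 (mod 391)
6^4 ≡ 36^2 = 1296 ≡ 123 (mod 391)
6^8 ≡ 123^2 = 15129 ≡ 271 (mod 391)
6^16 ≡ 271^2 = 73441 ≡ 324 (mod 391)
6^32 ≡ 324^2 = 104976 ≡ 188 (mod 391)
6^64 ≡ 188^2 = 35344 ≡ 154 (mod 391)
6^128 ≡ 154^2 = 23716 ≡ 256 (mod 391)
195 = 128 + 64 + 2 + 1 in binary powers of 2.
So 6^195 ≡ 256 · 154 · 36 · 6 ≡ 386 (mod 391).
Squaring chain: 386; never reaches −1, so base 6 is a Miller–Rabin witness that 391 is composite.

386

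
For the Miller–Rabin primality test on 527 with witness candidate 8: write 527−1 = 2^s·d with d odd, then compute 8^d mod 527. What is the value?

527 − 1 = 526 = 2^1 · 263, so d = 263.
8^1 ≡ 8 (mod 527)
8^2 ≡ 8^2 = 64 ≡ 64 (mod 527)
8^4 ≡ 64^2 = 4096 ≡ 407 (mod 527)
8^8 ≡ 407^2 = 165649 ≡ 171 (mod 527)
8^16 ≡ 171^2 = 29241 ≡ 256 (mod 527)
8^32 ≡ 256^2 = 65536 ≡ 188 (mod 527)
8^64 ≡ 188^2 = 35344 ≡ 35 (mod 527)
8^128 ≡ 35^2 = 1225 ≡ 171 (mod 527)
8^256 ≡ 171^2 = 29241 ≡ 256 (mod 527)
263 = 256 + 4 + 2 + 1 in binary powers of 2.
So 8^263 ≡ 256 · 407 · 64 · 8 ≡ 202 (mod 527).
Squaring chain: 202; never reaches −1, so base 8 is a Miller–Rabin witness that 527 is composite.

202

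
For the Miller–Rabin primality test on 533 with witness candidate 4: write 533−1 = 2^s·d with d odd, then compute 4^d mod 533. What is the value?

533 − 1 = 532 = 2^2 · 133, so d = 133.
4^1 ≡ 4 (mod 533)
4^2 ≡ 4^2 = 16 ≡ 16 (mod 533)
4^4 ≡ 16^2 = 256 ≡ 256 (mod 533)
4^8 ≡ 256^2 = 65536 ≡ 510 (mod 533)
4^16 ≡ 510^2 = 260100 ≡ 529 (mod 533)
4^32 ≡ 529^2 = 279841 ≡ 16 (mod 533)
4^64 ≡ 16^2 = 256 ≡ 256 (mod 533)
4^128 ≡ 256^2 = 65536 ≡ 510 (mod 533)
133 = 128 + 4 + 1 in binary powers of 2.
So 4^133 ≡ 510 · 256 · 4 ≡ 433 (mod 533).
Squaring chain: 433 → 406; never reaches −1, so base 4 is a Miller–Rabin witness that 533 is composite.

433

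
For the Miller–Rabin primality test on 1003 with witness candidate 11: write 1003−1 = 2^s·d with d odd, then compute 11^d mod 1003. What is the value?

214

1003 − 1 = 1002 = 2^1 · 501, so d = 501.
11^1 ≡ 11 (mod 1003)
11^2 ≡ 11^2 = 121 ≡ 121 (mod 1003)
11^4 ≡ 121^2 = 14641 ≡ 599 (mod 1003)
11^8 ≡ 599^2 = 358801 ≡ 730 (mod 1003)
11^16 ≡ 730^2 = 532900 ≡ 307 (mod 1003)
11^32 ≡ 307^2 = 94249 ≡ 970 (mod 1003)
11^64 ≡ 970^2 = 940900 ≡ 86 (mod 1003)
11^128 ≡ 86^2 = 7396 ≡ 375 (mod 1003)
11^256 ≡ 375^2 = 140625 ≡ 205 (mod 1003)
501 = 256 + 128 + 64 + 32 + 16 + 4 + 1 in binary powers of 2.
So 11^501 ≡ 205 · 375 · 86 · 970 · 307 · 599 · 11 ≡ 214 (mod 1003).
Squaring chain: 214; never reaches −1, so base 11 is a Miller–Rabin witness that 1003 is composite.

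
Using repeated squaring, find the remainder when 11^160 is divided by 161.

32

11^1 ≡ 11 (mod 161)
11^2 ≡ 11^2 = 121 ≡ 121 (mod 161)
11^4 ≡ 121^2 = 14641 ≡ 151 (mod 161)
11^8 ≡ 151^2 = 22801 ≡ 100 (mod 161)
11^16 ≡ 100^2 = 10000 ≡ 18 (mod 161)
11^32 ≡ 18^2 = 324 ≡ 2 (mod 161)
11^64 ≡ 2^2 = 4 ≡ 4 (mod 161)
11^128 ≡ 4^2 = 16 ≡ 16 (mod 161)
160 = 128 + 32 in binary powers of 2.
So 11^160 ≡ 16 · 2 ≡ 32 (mod 161).
Since 32 ≠ 1, base 11 is a Fermat witness: 161 is composite.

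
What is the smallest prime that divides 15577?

15577 is odd.
Digit sum 25, not divisible by 3.
Ends in 7: not divisible by 5.
7: 15577 = 7·2225 + 2
11: 15577 = 11·1416 + 1
13: 15577 = 13·1198 + 3
17: 15577 = 17·916 + 5
19: 15577 = 19·819 + 16
23: 15577 = 23·677 + 6
29: 15577 = 29·537 + 4
31: 15577 = 31·502 + 15
37: 15577 = 37·421

37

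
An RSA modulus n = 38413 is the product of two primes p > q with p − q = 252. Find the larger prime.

Since p = q + 252, we have 38413 = q(q + 252), so q² + 252q − 38413 = 0.
Discriminant: 252² + 4·38413 = 63504 + 153652 = 217156; √217156 = 466.
q = (−252 + 466)/2 = 107, and p = q + 252 = 359.
Check: 107 · 359 = 38413.

359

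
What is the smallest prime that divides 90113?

97

90113 is odd.
Digit sum 14, not divisible by 3.
Ends in 3: not divisible by 5.
7: 90113 = 7·12873 + 2
11: 90113 = 11·8192 + 1
13: 90113 = 13·6931 + 10
17: 90113 = 17·5300 + 13
19: 90113 = 19·4742 + 15
23: 90113 = 23·3917 + 22
29: 90113 = 29·3107 + 10
31: 90113 = 31·2906 + 27
37: 90113 = 37·2435 + 18
41: 90113 = 41·2197 + 36
43: 90113 = 43·2095 + 28
47: 90113 = 47·1917 + 14
53: 90113 = 53·1700 + 13
59: 90113 = 59·1527 + 20
61: 90113 = 61·1477 + 16
67: 90113 = 67·1344 + 65
71: 90113 = 71·1269 + 14
73: 90113 = 73·1234 + 31
79: 90113 = 79·1140 + 53
83: 90113 = 83·1085 + 58
89: 90113 = 89·1012 + 45
97: 90113 = 97·929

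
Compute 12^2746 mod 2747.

2137

12^1 ≡ 12 (mod 2747)
12^2 ≡ 12^2 = 144 ≡ 144 (mod 2747)
12^4 ≡ 144^2 = 20736 ≡ 1507 (mod 2747)
12^8 ≡ 1507^2 = 2271049 ≡ 2027 (mod 2747)
12^16 ≡ 2027^2 = 4108729 ≡ 1964 (mod 2747)
12^32 ≡ 1964^2 = 3857296 ≡ 508 (mod 2747)
12^64 ≡ 508^2 = 258064 ≡ 2593 (mod 2747)
12^128 ≡ 2593^2 = 6723649 ≡ 1740 (mod 2747)
12^256 ≡ 1740^2 = 3027600 ≡ 406 (mod 2747)
12^512 ≡ 406^2 = 164836 ≡ 16 (mod 2747)
12^1024 ≡ 16^2 = 256 ≡ 256 (mod 2747)
12^2048 ≡ 256^2 = 65536 ≡ 2355 (mod 2747)
2746 = 2048 + 512 + 128 + 32 + 16 + 8 + 2 in binary powers of 2.
So 12^2746 ≡ 2355 · 16 · 1740 · 508 · 1964 · 2027 · 144 ≡ 2137 (mod 2747).
Since 2137 ≠ 1, base 12 is a Fermat witness: 2747 is composite.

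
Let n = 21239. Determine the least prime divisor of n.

67

21239 is odd.
Digit sum 17, not divisible by 3.
Ends in 9: not divisible by 5.
7: 21239 = 7·3034 + 1
11: 21239 = 11·1930 + 9
13: 21239 = 13·1633 + 10
17: 21239 = 17·1249 + 6
19: 21239 = 19·1117 + 16
23: 21239 = 23·923 + 10
29: 21239 = 29·732 + 11
31: 21239 = 31·685 + 4
37: 21239 = 37·574 + 1
41: 21239 = 41·518 + 1
43: 21239 = 43·493 + 40
47: 21239 = 47·451 + 42
53: 21239 = 53·400 + 39
59: 21239 = 59·359 + 58
61: 21239 = 61·348 + 11
67: 21239 = 67·317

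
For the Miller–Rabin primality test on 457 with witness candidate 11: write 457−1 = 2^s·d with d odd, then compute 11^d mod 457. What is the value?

207

457 − 1 = 456 = 2^3 · 57, so d = 57.
11^1 ≡ 11 (mod 457)
11^2 ≡ 11^2 = 121 ≡ 121 (mod 457)
11^4 ≡ 121^2 = 14641 ≡ 17 (mod 457)
11^8 ≡ 17^2 = 289 ≡ 289 (mod 457)
11^16 ≡ 289^2 = 83521 ≡ 347 (mod 457)
11^32 ≡ 347^2 = 120409 ≡ 218 (mod 457)
57 = 32 + 16 + 8 + 1 in binary powers of 2.
So 11^57 ≡ 218 · 347 · 289 · 11 ≡ 207 (mod 457).
Squaring chain: 207 → 348 → 456; reaches −1, so base 11 does not prove 457 composite.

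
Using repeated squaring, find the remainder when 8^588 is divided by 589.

8^1 ≡ 8 (mod 589)
8^2 ≡ 8^2 = 64 ≡ 64 (mod 589)
8^4 ≡ 64^2 = 4096 ≡ 562 (mod 589)
8^8 ≡ 562^2 = 315844 ≡ 140 (mod 589)
8^16 ≡ 140^2 = 19600 ≡ 163 (mod 589)
8^32 ≡ 163^2 = 26569 ≡ 64 (mod 589)
8^64 ≡ 64^2 = 4096 ≡ 562 (mod 589)
8^128 ≡ 562^2 = 315844 ≡ 140 (mod 589)
8^256 ≡ 140^2 = 19600 ≡ 163 (mod 589)
8^512 ≡ 163^2 = 26569 ≡ 64 (mod 589)
588 = 512 + 64 + 8 + 4 in binary powers of 2.
So 8^588 ≡ 64 · 562 · 140 · 562 ≡ 419 (mod 589).
Since 419 ≠ 1, base 8 is a Fermat witness: 589 is composite.

419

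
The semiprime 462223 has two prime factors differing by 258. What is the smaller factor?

563

Since p = q + 258, we have 462223 = q(q + 258), so q² + 258q − 462223 = 0.
Discriminant: 258² + 4·462223 = 66564 + 1848892 = 1915456; √1915456 = 1384.
q = (−258 + 1384)/2 = 563, and p = q + 258 = 821.
Check: 563 · 821 = 462223.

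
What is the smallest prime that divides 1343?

1343 is odd.
Digit sum 11, not divisible by 3.
Ends in 3: not divisible by 5.
7: 1343 = 7·191 + 6
11: 1343 = 11·122 + 1
13: 1343 = 13·103 + 4
17: 1343 = 17·79

17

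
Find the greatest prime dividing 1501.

1501 = 19 · 79
79 is prime.
So 1501 = 19 · 79; the largest prime factor is 79.

79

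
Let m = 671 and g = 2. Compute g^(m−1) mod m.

353

2^1 ≡ 2 (mod 671)
2^2 ≡ 2^2 = 4 ≡ 4 (mod 671)
2^4 ≡ 4^2 = 16 ≡ 16 (mod 671)
2^8 ≡ 16^2 = 256 ≡ 256 (mod 671)
2^16 ≡ 256^2 = 65536 ≡ 449 (mod 671)
2^32 ≡ 449^2 = 201601 ≡ 301 (mod 671)
2^64 ≡ 301^2 = 90601 ≡ 16 (mod 671)
2^128 ≡ 16^2 = 256 ≡ 256 (mod 671)
2^256 ≡ 256^2 = 65536 ≡ 449 (mod 671)
2^512 ≡ 449^2 = 201601 ≡ 301 (mod 671)
670 = 512 + 128 + 16 + 8 + 4 + 2 in binary powers of 2.
So 2^670 ≡ 301 · 256 · 449 · 256 · 16 · 4 ≡ 353 (mod 671).
Since 353 ≠ 1, base 2 is a Fermat witness: 671 is composite.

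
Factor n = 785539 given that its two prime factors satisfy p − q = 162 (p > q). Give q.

809

Since p = q + 162, we have 785539 = q(q + 162), so q² + 162q − 785539 = 0.
Discriminant: 162² + 4·785539 = 26244 + 3142156 = 3168400; √3168400 = 1780.
q = (−162 + 1780)/2 = 809, and p = q + 162 = 971.
Check: 809 · 971 = 785539.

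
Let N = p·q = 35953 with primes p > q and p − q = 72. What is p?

Since p = q + 72, we have 35953 = q(q + 72), so q² + 72q − 35953 = 0.
Discriminant: 72² + 4·35953 = 5184 + 143812 = 148996; √148996 = 386.
q = (−72 + 386)/2 = 157, and p = q + 72 = 229.
Check: 157 · 229 = 35953.

229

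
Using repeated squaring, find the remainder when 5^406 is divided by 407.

104

5^1 ≡ 5 (mod 407)
5^2 ≡ 5^2 = 25 ≡ 25 (mod 407)
5^4 ≡ 25^2 = 625 ≡ 218 (mod 407)
5^8 ≡ 218^2 = 47524 ≡ 312 (mod 407)
5^16 ≡ 312^2 = 97344 ≡ 71 (mod 407)
5^32 ≡ 71^2 = 5041 ≡ 157 (mod 407)
5^64 ≡ 157^2 = 24649 ≡ 229 (mod 407)
5^128 ≡ 229^2 = 52441 ≡ 345 (mod 407)
5^256 ≡ 345^2 = 119025 ≡ 181 (mod 407)
406 = 256 + 128 + 16 + 4 + 2 in binary powers of 2.
So 5^406 ≡ 181 · 345 · 71 · 218 · 25 ≡ 104 (mod 407).
Since 104 ≠ 1, base 5 is a Fermat witness: 407 is composite.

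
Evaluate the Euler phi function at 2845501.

Factor: 2845501 = 79 · 181 · 199.
φ(2845501) = (79−1) · (181−1) · (199−1) = 78 · 180 · 198 = 2779920.

2779920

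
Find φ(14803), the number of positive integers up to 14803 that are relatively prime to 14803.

14560

Factor: 14803 = 113 · 131.
φ(14803) = (113−1) · (131−1) = 112 · 130 = 14560.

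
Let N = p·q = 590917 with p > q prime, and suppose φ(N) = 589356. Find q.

φ(n) = (p−1)(q−1) = n − (p+q) + 1, so p + q = 590917 − 589356 + 1 = 1562.
p and q are the roots of t² − 1562t + 590917 = 0.
Discriminant: 1562² − 4·590917 = 2439844 − 2363668 = 76176; √76176 = 276.
q = (1562 − 276)/2 = 643, p = (1562 + 276)/2 = 919.
Check: 643 · 919 = 590917.

643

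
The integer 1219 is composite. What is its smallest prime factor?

23

1219 is odd.
Digit sum 13, not divisible by 3.
Ends in 9: not divisible by 5.
7: 1219 = 7·174 + 1
11: 1219 = 11·110 + 9
13: 1219 = 13·93 + 10
17: 1219 = 17·71 + 12
19: 1219 = 19·64 + 3
23: 1219 = 23·53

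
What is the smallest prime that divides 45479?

45479 is odd.
Digit sum 29, not divisible by 3.
Ends in 9: not divisible by 5.
7: 45479 = 7·6497

7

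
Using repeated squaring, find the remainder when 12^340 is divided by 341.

12^1 ≡ 12 (mod 341)
12^2 ≡ 12^2 = 144 ≡ 144 (mod 341)
12^4 ≡ 144^2 = 20736 ≡ 276 (mod 341)
12^8 ≡ 276^2 = 76176 ≡ 133 (mod 341)
12^16 ≡ 133^2 = 17689 ≡ 298 (mod 341)
12^32 ≡ 298^2 = 88804 ≡ 144 (mod 341)
12^64 ≡ 144^2 = 20736 ≡ 276 (mod 341)
12^128 ≡ 276^2 = 76176 ≡ 133 (mod 341)
12^256 ≡ 133^2 = 17689 ≡ 298 (mod 341)
340 = 256 + 64 + 16 + 4 in binary powers of 2.
So 12^340 ≡ 298 · 276 · 298 · 276 ≡ 56 (mod 341).
Since 56 ≠ 1, base 12 is a Fermat witness: 341 is composite.

56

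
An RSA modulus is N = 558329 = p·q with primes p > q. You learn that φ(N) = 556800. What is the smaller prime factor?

601

φ(n) = (p−1)(q−1) = n − (p+q) + 1, so p + q = 558329 − 556800 + 1 = 1530.
p and q are the roots of t² − 1530t + 558329 = 0.
Discriminant: 1530² − 4·558329 = 2340900 − 2233316 = 107584; √107584 = 328.
q = (1530 − 328)/2 = 601, p = (1530 + 328)/2 = 929.
Check: 601 · 929 = 558329.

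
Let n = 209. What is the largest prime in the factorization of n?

19

209 = 11 · 19
19 is prime.
So 209 = 11 · 19; the largest prime factor is 19.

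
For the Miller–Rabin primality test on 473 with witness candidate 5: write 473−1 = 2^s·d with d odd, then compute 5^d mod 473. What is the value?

473 − 1 = 472 = 2^3 · 59, so d = 59.
5^1 ≡ 5 (mod 473)
5^2 ≡ 5^2 = 25 ≡ 25 (mod 473)
5^4 ≡ 25^2 = 625 ≡ 152 (mod 473)
5^8 ≡ 152^2 = 23104 ≡ 400 (mod 473)
5^16 ≡ 400^2 = 160000 ≡ 126 (mod 473)
5^32 ≡ 126^2 = 15876 ≡ 267 (mod 473)
59 = 32 + 16 + 8 + 2 + 1 in binary powers of 2.
So 5^59 ≡ 267 · 126 · 400 · 25 · 5 ≡ 372 (mod 473).
Squaring chain: 372 → 268 → 401; never reaches −1, so base 5 is a Miller–Rabin witness that 473 is composite.

372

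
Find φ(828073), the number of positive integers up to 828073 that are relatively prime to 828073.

801360

Factor: 828073 = 71 · 107 · 109.
φ(828073) = (71−1) · (107−1) · (109−1) = 70 · 106 · 108 = 801360.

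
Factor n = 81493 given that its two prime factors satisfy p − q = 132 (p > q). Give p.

359

Since p = q + 132, we have 81493 = q(q + 132), so q² + 132q − 81493 = 0.
Discriminant: 132² + 4·81493 = 17424 + 325972 = 343396; √343396 = 586.
q = (−132 + 586)/2 = 227, and p = q + 132 = 359.
Check: 227 · 359 = 81493.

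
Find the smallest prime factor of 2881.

2881 is odd.
Digit sum 19, not divisible by 3.
Ends in 1: not divisible by 5.
7: 2881 = 7·411 + 4
11: 2881 = 11·261 + 10
13: 2881 = 13·221 + 8
17: 2881 = 17·169 + 8
19: 2881 = 19·151 + 12
23: 2881 = 23·125 + 6
29: 2881 = 29·99 + 10
31: 2881 = 31·92 + 29
37: 2881 = 37·77 + 32
41: 2881 = 41·70 + 11
43: 2881 = 43·67

43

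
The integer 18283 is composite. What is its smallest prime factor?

18283 is odd.
Digit sum 22, not divisible by 3.
Ends in 3: not divisible by 5.
7: 18283 = 7·2611 + 6
11: 18283 = 11·1662 + 1
13: 18283 = 13·1406 + 5
17: 18283 = 17·1075 + 8
19: 18283 = 19·962 + 5
23: 18283 = 23·794 + 21
29: 18283 = 29·630 + 13
31: 18283 = 31·589 + 24
37: 18283 = 37·494 + 5
41: 18283 = 41·445 + 38
43: 18283 = 43·425 + 8
47: 18283 = 47·389

47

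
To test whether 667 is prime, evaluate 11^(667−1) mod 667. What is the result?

11^1 ≡ 11 (mod 667)
11^2 ≡ 11^2 = 121 ≡ 121 (mod 667)
11^4 ≡ 121^2 = 14641 ≡ 634 (mod 667)
11^8 ≡ 634^2 = 401956 ≡ 422 (mod 667)
11^16 ≡ 422^2 = 178084 ≡ 662 (mod 667)
11^32 ≡ 662^2 = 438244 ≡ 25 (mod 667)
11^64 ≡ 25^2 = 625 ≡ 625 (mod 667)
11^128 ≡ 625^2 = 390625 ≡ 430 (mod 667)
11^256 ≡ 430^2 = 184900 ≡ 141 (mod 667)
11^512 ≡ 141^2 = 19881 ≡ 538 (mod 667)
666 = 512 + 128 + 16 + 8 + 2 in binary powers of 2.
So 11^666 ≡ 538 · 430 · 662 · 422 · 121 ≡ 216 (mod 667).
Since 216 ≠ 1, base 11 is a Fermat witness: 667 is composite.

216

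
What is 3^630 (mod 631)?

1

3^1 ≡ 3 (mod 631)
3^2 ≡ 3^2 = 9 ≡ 9 (mod 631)
3^4 ≡ 9^2 = 81 ≡ 81 (mod 631)
3^8 ≡ 81^2 = 6561 ≡ 251 (mod 631)
3^16 ≡ 251^2 = 63001 ≡ 532 (mod 631)
3^32 ≡ 532^2 = 283024 ≡ 336 (mod 631)
3^64 ≡ 336^2 = 112896 ≡ 578 (mod 631)
3^128 ≡ 578^2 = 334084 ≡ 285 (mod 631)
3^256 ≡ 285^2 = 81225 ≡ 457 (mod 631)
3^512 ≡ 457^2 = 208849 ≡ 619 (mod 631)
630 = 512 + 64 + 32 + 16 + 4 + 2 in binary powers of 2.
So 3^630 ≡ 619 · 578 · 336 · 532 · 81 · 9 ≡ 1 (mod 631).
Since the result is 1, base 3 gives no evidence that 631 is composite.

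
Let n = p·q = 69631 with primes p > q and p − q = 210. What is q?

179

Since p = q + 210, we have 69631 = q(q + 210), so q² + 210q − 69631 = 0.
Discriminant: 210² + 4·69631 = 44100 + 278524 = 322624; √322624 = 568.
q = (−210 + 568)/2 = 179, and p = q + 210 = 389.
Check: 179 · 389 = 69631.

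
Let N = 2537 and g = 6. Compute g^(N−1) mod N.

2113

6^1 ≡ 6 (mod 2537)
6^2 ≡ 6^2 = 36 ≡ 36 (mod 2537)
6^4 ≡ 36^2 = 1296 ≡ 1296 (mod 2537)
6^8 ≡ 1296^2 = 1679616 ≡ 122 (mod 2537)
6^16 ≡ 122^2 = 14884 ≡ 2199 (mod 2537)
6^32 ≡ 2199^2 = 4835601 ≡ 79 (mod 2537)
6^64 ≡ 79^2 = 6241 ≡ 1167 (mod 2537)
6^128 ≡ 1167^2 = 1361889 ≡ 2057 (mod 2537)
6^256 ≡ 2057^2 = 4231249 ≡ 2070 (mod 2537)
6^512 ≡ 2070^2 = 4284900 ≡ 2444 (mod 2537)
6^1024 ≡ 2444^2 = 5973136 ≡ 1038 (mod 2537)
6^2048 ≡ 1038^2 = 1077444 ≡ 1756 (mod 2537)
2536 = 2048 + 256 + 128 + 64 + 32 + 8 in binary powers of 2.
So 6^2536 ≡ 1756 · 2070 · 2057 · 1167 · 79 · 122 ≡ 2113 (mod 2537).
Since 2113 ≠ 1, base 6 is a Fermat witness: 2537 is composite.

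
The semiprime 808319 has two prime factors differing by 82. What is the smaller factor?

Since p = q + 82, we have 808319 = q(q + 82), so q² + 82q − 808319 = 0.
Discriminant: 82² + 4·808319 = 6724 + 3233276 = 3240000; √3240000 = 1800.
q = (−82 + 1800)/2 = 859, and p = q + 82 = 941.
Check: 859 · 941 = 808319.

859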